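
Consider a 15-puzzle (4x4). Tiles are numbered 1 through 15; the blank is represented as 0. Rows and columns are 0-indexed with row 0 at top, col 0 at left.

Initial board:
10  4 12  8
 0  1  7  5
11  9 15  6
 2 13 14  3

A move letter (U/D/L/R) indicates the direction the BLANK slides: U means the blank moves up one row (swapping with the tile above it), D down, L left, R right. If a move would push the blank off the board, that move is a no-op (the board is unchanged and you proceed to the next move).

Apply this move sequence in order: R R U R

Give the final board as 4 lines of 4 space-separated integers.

Answer: 10  4  8  0
 1  7 12  5
11  9 15  6
 2 13 14  3

Derivation:
After move 1 (R):
10  4 12  8
 1  0  7  5
11  9 15  6
 2 13 14  3

After move 2 (R):
10  4 12  8
 1  7  0  5
11  9 15  6
 2 13 14  3

After move 3 (U):
10  4  0  8
 1  7 12  5
11  9 15  6
 2 13 14  3

After move 4 (R):
10  4  8  0
 1  7 12  5
11  9 15  6
 2 13 14  3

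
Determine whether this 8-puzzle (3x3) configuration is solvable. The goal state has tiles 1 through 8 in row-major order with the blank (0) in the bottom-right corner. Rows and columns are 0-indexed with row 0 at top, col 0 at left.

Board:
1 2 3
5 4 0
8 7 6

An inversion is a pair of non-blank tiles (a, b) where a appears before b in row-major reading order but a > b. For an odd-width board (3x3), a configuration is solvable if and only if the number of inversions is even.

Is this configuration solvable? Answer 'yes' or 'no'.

Inversions (pairs i<j in row-major order where tile[i] > tile[j] > 0): 4
4 is even, so the puzzle is solvable.

Answer: yes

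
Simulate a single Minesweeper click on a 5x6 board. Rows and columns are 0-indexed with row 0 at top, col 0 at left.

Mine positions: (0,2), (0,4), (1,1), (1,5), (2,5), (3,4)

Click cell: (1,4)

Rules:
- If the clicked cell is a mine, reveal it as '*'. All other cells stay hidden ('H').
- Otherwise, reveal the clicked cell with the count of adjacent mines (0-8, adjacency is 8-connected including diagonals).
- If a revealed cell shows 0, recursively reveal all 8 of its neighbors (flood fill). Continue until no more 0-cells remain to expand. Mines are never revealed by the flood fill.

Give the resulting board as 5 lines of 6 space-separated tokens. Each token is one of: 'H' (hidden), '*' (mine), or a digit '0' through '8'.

H H H H H H
H H H H 3 H
H H H H H H
H H H H H H
H H H H H H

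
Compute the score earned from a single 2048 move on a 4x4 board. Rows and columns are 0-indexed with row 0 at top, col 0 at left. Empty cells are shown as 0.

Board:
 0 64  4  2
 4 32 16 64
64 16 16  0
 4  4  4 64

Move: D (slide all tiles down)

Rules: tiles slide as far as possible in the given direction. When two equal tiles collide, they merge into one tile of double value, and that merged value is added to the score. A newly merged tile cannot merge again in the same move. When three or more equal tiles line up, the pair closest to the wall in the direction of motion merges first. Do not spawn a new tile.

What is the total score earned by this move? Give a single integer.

Answer: 160

Derivation:
Slide down:
col 0: [0, 4, 64, 4] -> [0, 4, 64, 4]  score +0 (running 0)
col 1: [64, 32, 16, 4] -> [64, 32, 16, 4]  score +0 (running 0)
col 2: [4, 16, 16, 4] -> [0, 4, 32, 4]  score +32 (running 32)
col 3: [2, 64, 0, 64] -> [0, 0, 2, 128]  score +128 (running 160)
Board after move:
  0  64   0   0
  4  32   4   0
 64  16  32   2
  4   4   4 128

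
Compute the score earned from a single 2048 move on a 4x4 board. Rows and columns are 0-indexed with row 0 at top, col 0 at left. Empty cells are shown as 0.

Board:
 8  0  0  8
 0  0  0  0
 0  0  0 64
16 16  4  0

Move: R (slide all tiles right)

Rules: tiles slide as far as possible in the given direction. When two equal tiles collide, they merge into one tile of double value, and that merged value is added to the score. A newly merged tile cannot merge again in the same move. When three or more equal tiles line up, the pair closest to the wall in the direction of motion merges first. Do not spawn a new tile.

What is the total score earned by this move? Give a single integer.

Answer: 48

Derivation:
Slide right:
row 0: [8, 0, 0, 8] -> [0, 0, 0, 16]  score +16 (running 16)
row 1: [0, 0, 0, 0] -> [0, 0, 0, 0]  score +0 (running 16)
row 2: [0, 0, 0, 64] -> [0, 0, 0, 64]  score +0 (running 16)
row 3: [16, 16, 4, 0] -> [0, 0, 32, 4]  score +32 (running 48)
Board after move:
 0  0  0 16
 0  0  0  0
 0  0  0 64
 0  0 32  4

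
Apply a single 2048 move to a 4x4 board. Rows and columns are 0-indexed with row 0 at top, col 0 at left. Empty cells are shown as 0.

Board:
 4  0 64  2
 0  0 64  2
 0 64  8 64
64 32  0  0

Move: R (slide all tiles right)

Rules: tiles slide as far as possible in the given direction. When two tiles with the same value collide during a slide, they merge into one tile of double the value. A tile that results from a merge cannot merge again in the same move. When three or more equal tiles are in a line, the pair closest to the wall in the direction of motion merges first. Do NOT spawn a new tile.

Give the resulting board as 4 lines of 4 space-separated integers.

Slide right:
row 0: [4, 0, 64, 2] -> [0, 4, 64, 2]
row 1: [0, 0, 64, 2] -> [0, 0, 64, 2]
row 2: [0, 64, 8, 64] -> [0, 64, 8, 64]
row 3: [64, 32, 0, 0] -> [0, 0, 64, 32]

Answer:  0  4 64  2
 0  0 64  2
 0 64  8 64
 0  0 64 32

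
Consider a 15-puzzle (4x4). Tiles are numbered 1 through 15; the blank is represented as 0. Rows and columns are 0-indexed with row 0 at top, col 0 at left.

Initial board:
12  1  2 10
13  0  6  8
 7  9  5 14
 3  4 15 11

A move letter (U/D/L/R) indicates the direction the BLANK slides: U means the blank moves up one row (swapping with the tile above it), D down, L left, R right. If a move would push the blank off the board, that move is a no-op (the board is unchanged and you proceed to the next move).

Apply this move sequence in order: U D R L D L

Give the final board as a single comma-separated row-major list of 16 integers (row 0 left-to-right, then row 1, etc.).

After move 1 (U):
12  0  2 10
13  1  6  8
 7  9  5 14
 3  4 15 11

After move 2 (D):
12  1  2 10
13  0  6  8
 7  9  5 14
 3  4 15 11

After move 3 (R):
12  1  2 10
13  6  0  8
 7  9  5 14
 3  4 15 11

After move 4 (L):
12  1  2 10
13  0  6  8
 7  9  5 14
 3  4 15 11

After move 5 (D):
12  1  2 10
13  9  6  8
 7  0  5 14
 3  4 15 11

After move 6 (L):
12  1  2 10
13  9  6  8
 0  7  5 14
 3  4 15 11

Answer: 12, 1, 2, 10, 13, 9, 6, 8, 0, 7, 5, 14, 3, 4, 15, 11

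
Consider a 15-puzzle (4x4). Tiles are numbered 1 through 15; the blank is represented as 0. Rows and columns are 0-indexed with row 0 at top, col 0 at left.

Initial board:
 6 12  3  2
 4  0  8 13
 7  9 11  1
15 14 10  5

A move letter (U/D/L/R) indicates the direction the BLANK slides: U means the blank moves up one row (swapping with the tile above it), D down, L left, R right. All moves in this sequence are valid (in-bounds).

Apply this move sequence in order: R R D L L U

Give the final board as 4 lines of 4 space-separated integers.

After move 1 (R):
 6 12  3  2
 4  8  0 13
 7  9 11  1
15 14 10  5

After move 2 (R):
 6 12  3  2
 4  8 13  0
 7  9 11  1
15 14 10  5

After move 3 (D):
 6 12  3  2
 4  8 13  1
 7  9 11  0
15 14 10  5

After move 4 (L):
 6 12  3  2
 4  8 13  1
 7  9  0 11
15 14 10  5

After move 5 (L):
 6 12  3  2
 4  8 13  1
 7  0  9 11
15 14 10  5

After move 6 (U):
 6 12  3  2
 4  0 13  1
 7  8  9 11
15 14 10  5

Answer:  6 12  3  2
 4  0 13  1
 7  8  9 11
15 14 10  5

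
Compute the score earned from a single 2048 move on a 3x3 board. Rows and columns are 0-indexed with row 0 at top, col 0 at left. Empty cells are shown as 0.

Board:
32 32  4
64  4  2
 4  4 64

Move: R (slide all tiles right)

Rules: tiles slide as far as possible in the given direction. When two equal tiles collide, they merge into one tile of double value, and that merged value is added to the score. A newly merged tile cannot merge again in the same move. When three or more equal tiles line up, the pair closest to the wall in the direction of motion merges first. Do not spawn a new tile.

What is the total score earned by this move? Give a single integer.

Answer: 72

Derivation:
Slide right:
row 0: [32, 32, 4] -> [0, 64, 4]  score +64 (running 64)
row 1: [64, 4, 2] -> [64, 4, 2]  score +0 (running 64)
row 2: [4, 4, 64] -> [0, 8, 64]  score +8 (running 72)
Board after move:
 0 64  4
64  4  2
 0  8 64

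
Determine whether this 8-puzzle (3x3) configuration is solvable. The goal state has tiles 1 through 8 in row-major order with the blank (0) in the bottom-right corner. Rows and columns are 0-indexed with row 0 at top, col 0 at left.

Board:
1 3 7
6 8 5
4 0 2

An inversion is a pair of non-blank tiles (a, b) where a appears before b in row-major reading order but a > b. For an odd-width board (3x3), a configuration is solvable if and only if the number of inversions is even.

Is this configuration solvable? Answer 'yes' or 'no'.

Inversions (pairs i<j in row-major order where tile[i] > tile[j] > 0): 14
14 is even, so the puzzle is solvable.

Answer: yes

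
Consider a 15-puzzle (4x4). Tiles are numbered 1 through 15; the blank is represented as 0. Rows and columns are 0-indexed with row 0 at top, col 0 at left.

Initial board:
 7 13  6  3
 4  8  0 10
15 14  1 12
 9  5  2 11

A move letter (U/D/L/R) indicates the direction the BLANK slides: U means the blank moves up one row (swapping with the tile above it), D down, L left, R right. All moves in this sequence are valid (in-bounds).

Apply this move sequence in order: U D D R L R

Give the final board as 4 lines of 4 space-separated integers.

After move 1 (U):
 7 13  0  3
 4  8  6 10
15 14  1 12
 9  5  2 11

After move 2 (D):
 7 13  6  3
 4  8  0 10
15 14  1 12
 9  5  2 11

After move 3 (D):
 7 13  6  3
 4  8  1 10
15 14  0 12
 9  5  2 11

After move 4 (R):
 7 13  6  3
 4  8  1 10
15 14 12  0
 9  5  2 11

After move 5 (L):
 7 13  6  3
 4  8  1 10
15 14  0 12
 9  5  2 11

After move 6 (R):
 7 13  6  3
 4  8  1 10
15 14 12  0
 9  5  2 11

Answer:  7 13  6  3
 4  8  1 10
15 14 12  0
 9  5  2 11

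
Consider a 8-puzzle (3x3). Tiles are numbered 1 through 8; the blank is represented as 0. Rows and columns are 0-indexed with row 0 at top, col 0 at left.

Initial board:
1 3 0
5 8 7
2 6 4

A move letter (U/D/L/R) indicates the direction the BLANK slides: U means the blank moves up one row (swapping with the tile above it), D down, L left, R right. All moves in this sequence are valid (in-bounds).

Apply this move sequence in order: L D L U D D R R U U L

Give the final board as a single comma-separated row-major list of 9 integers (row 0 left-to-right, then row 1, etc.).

After move 1 (L):
1 0 3
5 8 7
2 6 4

After move 2 (D):
1 8 3
5 0 7
2 6 4

After move 3 (L):
1 8 3
0 5 7
2 6 4

After move 4 (U):
0 8 3
1 5 7
2 6 4

After move 5 (D):
1 8 3
0 5 7
2 6 4

After move 6 (D):
1 8 3
2 5 7
0 6 4

After move 7 (R):
1 8 3
2 5 7
6 0 4

After move 8 (R):
1 8 3
2 5 7
6 4 0

After move 9 (U):
1 8 3
2 5 0
6 4 7

After move 10 (U):
1 8 0
2 5 3
6 4 7

After move 11 (L):
1 0 8
2 5 3
6 4 7

Answer: 1, 0, 8, 2, 5, 3, 6, 4, 7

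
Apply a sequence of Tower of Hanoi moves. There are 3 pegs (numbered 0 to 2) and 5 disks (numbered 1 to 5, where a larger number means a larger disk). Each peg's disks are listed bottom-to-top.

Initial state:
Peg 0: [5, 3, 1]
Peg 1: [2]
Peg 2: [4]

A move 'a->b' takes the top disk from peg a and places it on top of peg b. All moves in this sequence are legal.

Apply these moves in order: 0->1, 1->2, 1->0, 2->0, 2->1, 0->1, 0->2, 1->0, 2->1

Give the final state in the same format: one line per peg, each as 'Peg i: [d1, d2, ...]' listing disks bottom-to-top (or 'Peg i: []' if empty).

After move 1 (0->1):
Peg 0: [5, 3]
Peg 1: [2, 1]
Peg 2: [4]

After move 2 (1->2):
Peg 0: [5, 3]
Peg 1: [2]
Peg 2: [4, 1]

After move 3 (1->0):
Peg 0: [5, 3, 2]
Peg 1: []
Peg 2: [4, 1]

After move 4 (2->0):
Peg 0: [5, 3, 2, 1]
Peg 1: []
Peg 2: [4]

After move 5 (2->1):
Peg 0: [5, 3, 2, 1]
Peg 1: [4]
Peg 2: []

After move 6 (0->1):
Peg 0: [5, 3, 2]
Peg 1: [4, 1]
Peg 2: []

After move 7 (0->2):
Peg 0: [5, 3]
Peg 1: [4, 1]
Peg 2: [2]

After move 8 (1->0):
Peg 0: [5, 3, 1]
Peg 1: [4]
Peg 2: [2]

After move 9 (2->1):
Peg 0: [5, 3, 1]
Peg 1: [4, 2]
Peg 2: []

Answer: Peg 0: [5, 3, 1]
Peg 1: [4, 2]
Peg 2: []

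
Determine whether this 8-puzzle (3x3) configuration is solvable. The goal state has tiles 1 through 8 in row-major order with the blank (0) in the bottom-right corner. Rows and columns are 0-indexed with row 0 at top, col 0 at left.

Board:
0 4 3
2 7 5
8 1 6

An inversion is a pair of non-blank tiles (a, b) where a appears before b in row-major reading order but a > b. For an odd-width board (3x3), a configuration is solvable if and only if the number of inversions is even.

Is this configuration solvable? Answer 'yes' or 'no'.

Answer: yes

Derivation:
Inversions (pairs i<j in row-major order where tile[i] > tile[j] > 0): 12
12 is even, so the puzzle is solvable.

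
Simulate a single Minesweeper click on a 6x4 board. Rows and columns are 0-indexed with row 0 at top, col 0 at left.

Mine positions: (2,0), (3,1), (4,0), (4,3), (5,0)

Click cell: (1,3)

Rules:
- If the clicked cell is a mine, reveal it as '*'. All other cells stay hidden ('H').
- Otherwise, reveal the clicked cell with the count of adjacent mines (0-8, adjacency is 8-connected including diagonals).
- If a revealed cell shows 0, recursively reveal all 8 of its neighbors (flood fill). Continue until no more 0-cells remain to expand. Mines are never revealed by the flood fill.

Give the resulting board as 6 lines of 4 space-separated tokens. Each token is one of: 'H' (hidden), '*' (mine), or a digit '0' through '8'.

0 0 0 0
1 1 0 0
H 2 1 0
H H 2 1
H H H H
H H H H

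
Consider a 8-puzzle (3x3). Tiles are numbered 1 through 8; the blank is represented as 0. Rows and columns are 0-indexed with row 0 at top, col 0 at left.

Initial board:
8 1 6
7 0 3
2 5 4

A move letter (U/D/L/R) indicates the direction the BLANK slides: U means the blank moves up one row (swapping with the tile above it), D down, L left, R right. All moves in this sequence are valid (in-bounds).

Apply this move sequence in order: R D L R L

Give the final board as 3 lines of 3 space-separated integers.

Answer: 8 1 6
7 3 4
2 0 5

Derivation:
After move 1 (R):
8 1 6
7 3 0
2 5 4

After move 2 (D):
8 1 6
7 3 4
2 5 0

After move 3 (L):
8 1 6
7 3 4
2 0 5

After move 4 (R):
8 1 6
7 3 4
2 5 0

After move 5 (L):
8 1 6
7 3 4
2 0 5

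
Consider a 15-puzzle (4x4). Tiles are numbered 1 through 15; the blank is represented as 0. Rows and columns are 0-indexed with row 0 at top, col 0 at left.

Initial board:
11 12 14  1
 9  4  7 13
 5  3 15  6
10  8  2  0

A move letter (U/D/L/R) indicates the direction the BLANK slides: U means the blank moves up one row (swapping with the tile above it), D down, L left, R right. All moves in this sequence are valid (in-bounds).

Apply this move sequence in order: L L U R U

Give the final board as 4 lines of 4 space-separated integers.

After move 1 (L):
11 12 14  1
 9  4  7 13
 5  3 15  6
10  8  0  2

After move 2 (L):
11 12 14  1
 9  4  7 13
 5  3 15  6
10  0  8  2

After move 3 (U):
11 12 14  1
 9  4  7 13
 5  0 15  6
10  3  8  2

After move 4 (R):
11 12 14  1
 9  4  7 13
 5 15  0  6
10  3  8  2

After move 5 (U):
11 12 14  1
 9  4  0 13
 5 15  7  6
10  3  8  2

Answer: 11 12 14  1
 9  4  0 13
 5 15  7  6
10  3  8  2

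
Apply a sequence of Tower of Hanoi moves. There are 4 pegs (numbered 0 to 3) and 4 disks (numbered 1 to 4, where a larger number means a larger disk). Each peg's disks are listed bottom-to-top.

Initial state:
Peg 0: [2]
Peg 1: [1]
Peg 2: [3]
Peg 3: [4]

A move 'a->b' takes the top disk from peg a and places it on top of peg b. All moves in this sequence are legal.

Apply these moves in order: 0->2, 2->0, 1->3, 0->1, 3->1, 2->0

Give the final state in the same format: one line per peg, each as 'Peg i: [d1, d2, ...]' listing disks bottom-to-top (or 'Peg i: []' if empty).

After move 1 (0->2):
Peg 0: []
Peg 1: [1]
Peg 2: [3, 2]
Peg 3: [4]

After move 2 (2->0):
Peg 0: [2]
Peg 1: [1]
Peg 2: [3]
Peg 3: [4]

After move 3 (1->3):
Peg 0: [2]
Peg 1: []
Peg 2: [3]
Peg 3: [4, 1]

After move 4 (0->1):
Peg 0: []
Peg 1: [2]
Peg 2: [3]
Peg 3: [4, 1]

After move 5 (3->1):
Peg 0: []
Peg 1: [2, 1]
Peg 2: [3]
Peg 3: [4]

After move 6 (2->0):
Peg 0: [3]
Peg 1: [2, 1]
Peg 2: []
Peg 3: [4]

Answer: Peg 0: [3]
Peg 1: [2, 1]
Peg 2: []
Peg 3: [4]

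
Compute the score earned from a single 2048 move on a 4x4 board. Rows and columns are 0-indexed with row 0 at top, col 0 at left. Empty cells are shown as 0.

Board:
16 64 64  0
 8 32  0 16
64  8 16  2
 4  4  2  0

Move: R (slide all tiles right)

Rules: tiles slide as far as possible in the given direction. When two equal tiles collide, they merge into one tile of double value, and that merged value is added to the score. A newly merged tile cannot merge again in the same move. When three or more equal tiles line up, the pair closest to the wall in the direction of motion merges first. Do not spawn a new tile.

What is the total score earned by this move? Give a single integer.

Answer: 136

Derivation:
Slide right:
row 0: [16, 64, 64, 0] -> [0, 0, 16, 128]  score +128 (running 128)
row 1: [8, 32, 0, 16] -> [0, 8, 32, 16]  score +0 (running 128)
row 2: [64, 8, 16, 2] -> [64, 8, 16, 2]  score +0 (running 128)
row 3: [4, 4, 2, 0] -> [0, 0, 8, 2]  score +8 (running 136)
Board after move:
  0   0  16 128
  0   8  32  16
 64   8  16   2
  0   0   8   2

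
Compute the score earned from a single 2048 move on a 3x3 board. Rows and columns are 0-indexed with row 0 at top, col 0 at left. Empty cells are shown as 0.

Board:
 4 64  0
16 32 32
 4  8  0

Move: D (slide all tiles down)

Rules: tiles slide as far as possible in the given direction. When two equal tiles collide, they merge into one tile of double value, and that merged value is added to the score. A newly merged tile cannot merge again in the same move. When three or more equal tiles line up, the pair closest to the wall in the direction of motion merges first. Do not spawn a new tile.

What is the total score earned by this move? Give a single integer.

Answer: 0

Derivation:
Slide down:
col 0: [4, 16, 4] -> [4, 16, 4]  score +0 (running 0)
col 1: [64, 32, 8] -> [64, 32, 8]  score +0 (running 0)
col 2: [0, 32, 0] -> [0, 0, 32]  score +0 (running 0)
Board after move:
 4 64  0
16 32  0
 4  8 32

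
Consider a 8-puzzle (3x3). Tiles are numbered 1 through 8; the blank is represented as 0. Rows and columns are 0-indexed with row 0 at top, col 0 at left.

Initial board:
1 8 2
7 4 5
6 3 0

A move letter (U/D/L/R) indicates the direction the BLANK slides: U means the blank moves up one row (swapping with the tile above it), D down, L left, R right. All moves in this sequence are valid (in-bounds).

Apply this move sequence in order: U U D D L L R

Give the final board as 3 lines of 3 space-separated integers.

After move 1 (U):
1 8 2
7 4 0
6 3 5

After move 2 (U):
1 8 0
7 4 2
6 3 5

After move 3 (D):
1 8 2
7 4 0
6 3 5

After move 4 (D):
1 8 2
7 4 5
6 3 0

After move 5 (L):
1 8 2
7 4 5
6 0 3

After move 6 (L):
1 8 2
7 4 5
0 6 3

After move 7 (R):
1 8 2
7 4 5
6 0 3

Answer: 1 8 2
7 4 5
6 0 3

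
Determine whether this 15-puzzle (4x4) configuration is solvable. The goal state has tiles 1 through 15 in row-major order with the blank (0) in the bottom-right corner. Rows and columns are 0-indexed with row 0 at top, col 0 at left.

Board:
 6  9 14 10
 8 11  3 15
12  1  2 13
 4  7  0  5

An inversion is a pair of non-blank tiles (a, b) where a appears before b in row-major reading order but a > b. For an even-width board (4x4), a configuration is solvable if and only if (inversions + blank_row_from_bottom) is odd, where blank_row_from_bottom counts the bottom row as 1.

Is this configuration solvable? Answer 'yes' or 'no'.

Inversions: 60
Blank is in row 3 (0-indexed from top), which is row 1 counting from the bottom (bottom = 1).
60 + 1 = 61, which is odd, so the puzzle is solvable.

Answer: yes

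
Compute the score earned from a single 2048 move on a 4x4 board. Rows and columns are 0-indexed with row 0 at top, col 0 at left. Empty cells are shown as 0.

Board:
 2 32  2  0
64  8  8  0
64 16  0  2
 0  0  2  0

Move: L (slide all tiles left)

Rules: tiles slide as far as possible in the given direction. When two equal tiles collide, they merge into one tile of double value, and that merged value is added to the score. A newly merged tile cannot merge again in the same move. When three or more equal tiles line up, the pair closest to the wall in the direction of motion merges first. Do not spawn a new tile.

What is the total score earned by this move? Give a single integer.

Answer: 16

Derivation:
Slide left:
row 0: [2, 32, 2, 0] -> [2, 32, 2, 0]  score +0 (running 0)
row 1: [64, 8, 8, 0] -> [64, 16, 0, 0]  score +16 (running 16)
row 2: [64, 16, 0, 2] -> [64, 16, 2, 0]  score +0 (running 16)
row 3: [0, 0, 2, 0] -> [2, 0, 0, 0]  score +0 (running 16)
Board after move:
 2 32  2  0
64 16  0  0
64 16  2  0
 2  0  0  0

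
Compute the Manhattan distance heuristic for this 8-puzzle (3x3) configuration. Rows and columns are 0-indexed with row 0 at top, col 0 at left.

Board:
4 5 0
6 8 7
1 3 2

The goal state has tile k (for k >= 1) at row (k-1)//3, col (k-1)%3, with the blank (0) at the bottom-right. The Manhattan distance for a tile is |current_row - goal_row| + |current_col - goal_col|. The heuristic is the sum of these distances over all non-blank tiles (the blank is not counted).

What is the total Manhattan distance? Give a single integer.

Answer: 16

Derivation:
Tile 4: at (0,0), goal (1,0), distance |0-1|+|0-0| = 1
Tile 5: at (0,1), goal (1,1), distance |0-1|+|1-1| = 1
Tile 6: at (1,0), goal (1,2), distance |1-1|+|0-2| = 2
Tile 8: at (1,1), goal (2,1), distance |1-2|+|1-1| = 1
Tile 7: at (1,2), goal (2,0), distance |1-2|+|2-0| = 3
Tile 1: at (2,0), goal (0,0), distance |2-0|+|0-0| = 2
Tile 3: at (2,1), goal (0,2), distance |2-0|+|1-2| = 3
Tile 2: at (2,2), goal (0,1), distance |2-0|+|2-1| = 3
Sum: 1 + 1 + 2 + 1 + 3 + 2 + 3 + 3 = 16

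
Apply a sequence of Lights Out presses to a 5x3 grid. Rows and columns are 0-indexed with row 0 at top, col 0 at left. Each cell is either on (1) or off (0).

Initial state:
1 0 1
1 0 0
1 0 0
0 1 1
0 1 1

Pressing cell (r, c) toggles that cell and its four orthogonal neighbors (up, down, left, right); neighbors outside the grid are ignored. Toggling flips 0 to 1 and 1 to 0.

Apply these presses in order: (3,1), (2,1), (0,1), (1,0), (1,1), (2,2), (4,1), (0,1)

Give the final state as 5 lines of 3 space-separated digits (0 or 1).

Answer: 0 1 1
1 1 0
1 0 0
1 0 1
1 1 0

Derivation:
After press 1 at (3,1):
1 0 1
1 0 0
1 1 0
1 0 0
0 0 1

After press 2 at (2,1):
1 0 1
1 1 0
0 0 1
1 1 0
0 0 1

After press 3 at (0,1):
0 1 0
1 0 0
0 0 1
1 1 0
0 0 1

After press 4 at (1,0):
1 1 0
0 1 0
1 0 1
1 1 0
0 0 1

After press 5 at (1,1):
1 0 0
1 0 1
1 1 1
1 1 0
0 0 1

After press 6 at (2,2):
1 0 0
1 0 0
1 0 0
1 1 1
0 0 1

After press 7 at (4,1):
1 0 0
1 0 0
1 0 0
1 0 1
1 1 0

After press 8 at (0,1):
0 1 1
1 1 0
1 0 0
1 0 1
1 1 0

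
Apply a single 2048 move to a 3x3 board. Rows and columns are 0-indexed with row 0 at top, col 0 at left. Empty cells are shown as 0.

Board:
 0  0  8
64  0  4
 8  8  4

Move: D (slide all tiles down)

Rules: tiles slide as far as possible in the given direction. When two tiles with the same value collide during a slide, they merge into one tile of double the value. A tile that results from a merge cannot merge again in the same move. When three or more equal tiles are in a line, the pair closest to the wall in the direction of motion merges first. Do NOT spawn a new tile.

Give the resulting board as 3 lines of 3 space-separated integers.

Answer:  0  0  0
64  0  8
 8  8  8

Derivation:
Slide down:
col 0: [0, 64, 8] -> [0, 64, 8]
col 1: [0, 0, 8] -> [0, 0, 8]
col 2: [8, 4, 4] -> [0, 8, 8]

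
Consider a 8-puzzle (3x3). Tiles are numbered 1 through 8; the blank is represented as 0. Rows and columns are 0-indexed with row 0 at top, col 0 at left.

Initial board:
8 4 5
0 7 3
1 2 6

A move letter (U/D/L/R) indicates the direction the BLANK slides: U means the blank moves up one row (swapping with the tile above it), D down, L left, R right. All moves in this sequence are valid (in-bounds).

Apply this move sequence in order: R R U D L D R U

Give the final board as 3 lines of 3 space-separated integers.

Answer: 8 4 5
7 2 0
1 6 3

Derivation:
After move 1 (R):
8 4 5
7 0 3
1 2 6

After move 2 (R):
8 4 5
7 3 0
1 2 6

After move 3 (U):
8 4 0
7 3 5
1 2 6

After move 4 (D):
8 4 5
7 3 0
1 2 6

After move 5 (L):
8 4 5
7 0 3
1 2 6

After move 6 (D):
8 4 5
7 2 3
1 0 6

After move 7 (R):
8 4 5
7 2 3
1 6 0

After move 8 (U):
8 4 5
7 2 0
1 6 3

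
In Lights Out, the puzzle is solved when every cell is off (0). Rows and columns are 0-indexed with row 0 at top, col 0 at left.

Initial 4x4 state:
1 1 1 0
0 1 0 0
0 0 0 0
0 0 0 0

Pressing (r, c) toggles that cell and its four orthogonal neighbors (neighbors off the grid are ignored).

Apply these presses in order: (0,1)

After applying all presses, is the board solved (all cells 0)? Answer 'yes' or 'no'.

Answer: yes

Derivation:
After press 1 at (0,1):
0 0 0 0
0 0 0 0
0 0 0 0
0 0 0 0

Lights still on: 0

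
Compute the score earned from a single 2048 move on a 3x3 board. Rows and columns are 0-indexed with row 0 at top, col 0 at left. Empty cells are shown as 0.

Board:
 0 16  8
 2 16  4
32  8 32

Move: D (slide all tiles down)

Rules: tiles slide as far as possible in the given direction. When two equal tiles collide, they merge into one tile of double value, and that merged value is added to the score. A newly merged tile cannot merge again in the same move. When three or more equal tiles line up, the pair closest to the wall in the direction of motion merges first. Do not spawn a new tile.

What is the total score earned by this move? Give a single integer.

Answer: 32

Derivation:
Slide down:
col 0: [0, 2, 32] -> [0, 2, 32]  score +0 (running 0)
col 1: [16, 16, 8] -> [0, 32, 8]  score +32 (running 32)
col 2: [8, 4, 32] -> [8, 4, 32]  score +0 (running 32)
Board after move:
 0  0  8
 2 32  4
32  8 32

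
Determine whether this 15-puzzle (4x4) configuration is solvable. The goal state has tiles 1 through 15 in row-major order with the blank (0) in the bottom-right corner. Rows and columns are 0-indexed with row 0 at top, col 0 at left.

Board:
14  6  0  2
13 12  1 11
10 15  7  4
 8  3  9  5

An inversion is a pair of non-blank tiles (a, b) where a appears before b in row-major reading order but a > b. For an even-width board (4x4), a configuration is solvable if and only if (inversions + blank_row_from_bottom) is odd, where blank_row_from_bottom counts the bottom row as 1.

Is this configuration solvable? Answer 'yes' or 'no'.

Answer: no

Derivation:
Inversions: 64
Blank is in row 0 (0-indexed from top), which is row 4 counting from the bottom (bottom = 1).
64 + 4 = 68, which is even, so the puzzle is not solvable.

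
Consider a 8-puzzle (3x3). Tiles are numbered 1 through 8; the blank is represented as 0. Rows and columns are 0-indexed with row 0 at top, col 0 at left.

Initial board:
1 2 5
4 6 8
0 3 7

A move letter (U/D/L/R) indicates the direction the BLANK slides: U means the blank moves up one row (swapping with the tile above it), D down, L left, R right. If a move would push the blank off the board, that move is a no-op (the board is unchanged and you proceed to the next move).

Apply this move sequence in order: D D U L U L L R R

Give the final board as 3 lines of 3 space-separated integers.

After move 1 (D):
1 2 5
4 6 8
0 3 7

After move 2 (D):
1 2 5
4 6 8
0 3 7

After move 3 (U):
1 2 5
0 6 8
4 3 7

After move 4 (L):
1 2 5
0 6 8
4 3 7

After move 5 (U):
0 2 5
1 6 8
4 3 7

After move 6 (L):
0 2 5
1 6 8
4 3 7

After move 7 (L):
0 2 5
1 6 8
4 3 7

After move 8 (R):
2 0 5
1 6 8
4 3 7

After move 9 (R):
2 5 0
1 6 8
4 3 7

Answer: 2 5 0
1 6 8
4 3 7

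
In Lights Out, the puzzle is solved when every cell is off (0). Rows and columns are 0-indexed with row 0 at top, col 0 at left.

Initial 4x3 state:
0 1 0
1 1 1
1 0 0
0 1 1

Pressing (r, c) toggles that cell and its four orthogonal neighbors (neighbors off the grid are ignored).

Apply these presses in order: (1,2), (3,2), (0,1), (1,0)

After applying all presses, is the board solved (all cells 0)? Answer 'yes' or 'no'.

After press 1 at (1,2):
0 1 1
1 0 0
1 0 1
0 1 1

After press 2 at (3,2):
0 1 1
1 0 0
1 0 0
0 0 0

After press 3 at (0,1):
1 0 0
1 1 0
1 0 0
0 0 0

After press 4 at (1,0):
0 0 0
0 0 0
0 0 0
0 0 0

Lights still on: 0

Answer: yes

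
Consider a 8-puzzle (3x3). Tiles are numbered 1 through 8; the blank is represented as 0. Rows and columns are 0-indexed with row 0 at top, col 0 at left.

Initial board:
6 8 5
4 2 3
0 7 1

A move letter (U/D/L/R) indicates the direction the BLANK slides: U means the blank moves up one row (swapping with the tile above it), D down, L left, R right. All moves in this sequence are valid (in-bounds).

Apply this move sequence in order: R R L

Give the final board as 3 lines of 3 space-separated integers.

Answer: 6 8 5
4 2 3
7 0 1

Derivation:
After move 1 (R):
6 8 5
4 2 3
7 0 1

After move 2 (R):
6 8 5
4 2 3
7 1 0

After move 3 (L):
6 8 5
4 2 3
7 0 1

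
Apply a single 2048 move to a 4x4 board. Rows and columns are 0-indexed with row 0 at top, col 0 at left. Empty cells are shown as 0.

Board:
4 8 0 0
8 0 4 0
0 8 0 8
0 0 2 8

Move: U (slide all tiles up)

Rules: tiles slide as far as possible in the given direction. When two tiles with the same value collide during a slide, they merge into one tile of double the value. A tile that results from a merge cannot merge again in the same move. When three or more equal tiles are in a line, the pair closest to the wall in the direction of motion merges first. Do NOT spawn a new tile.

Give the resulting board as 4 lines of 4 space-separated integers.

Answer:  4 16  4 16
 8  0  2  0
 0  0  0  0
 0  0  0  0

Derivation:
Slide up:
col 0: [4, 8, 0, 0] -> [4, 8, 0, 0]
col 1: [8, 0, 8, 0] -> [16, 0, 0, 0]
col 2: [0, 4, 0, 2] -> [4, 2, 0, 0]
col 3: [0, 0, 8, 8] -> [16, 0, 0, 0]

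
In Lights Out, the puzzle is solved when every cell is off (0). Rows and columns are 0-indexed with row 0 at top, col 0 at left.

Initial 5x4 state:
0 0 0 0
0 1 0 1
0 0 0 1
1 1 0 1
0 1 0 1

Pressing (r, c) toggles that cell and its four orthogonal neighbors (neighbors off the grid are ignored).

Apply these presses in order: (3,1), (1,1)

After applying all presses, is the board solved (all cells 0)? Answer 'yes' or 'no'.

Answer: no

Derivation:
After press 1 at (3,1):
0 0 0 0
0 1 0 1
0 1 0 1
0 0 1 1
0 0 0 1

After press 2 at (1,1):
0 1 0 0
1 0 1 1
0 0 0 1
0 0 1 1
0 0 0 1

Lights still on: 8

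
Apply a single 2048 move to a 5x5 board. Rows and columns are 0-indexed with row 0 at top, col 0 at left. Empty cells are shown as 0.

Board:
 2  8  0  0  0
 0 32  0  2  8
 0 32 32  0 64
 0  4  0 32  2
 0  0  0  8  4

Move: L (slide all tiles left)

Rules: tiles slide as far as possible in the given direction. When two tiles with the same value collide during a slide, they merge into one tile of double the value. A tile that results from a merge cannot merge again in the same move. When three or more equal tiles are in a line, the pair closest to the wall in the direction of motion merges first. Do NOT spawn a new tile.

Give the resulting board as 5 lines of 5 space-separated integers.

Answer:  2  8  0  0  0
32  2  8  0  0
64 64  0  0  0
 4 32  2  0  0
 8  4  0  0  0

Derivation:
Slide left:
row 0: [2, 8, 0, 0, 0] -> [2, 8, 0, 0, 0]
row 1: [0, 32, 0, 2, 8] -> [32, 2, 8, 0, 0]
row 2: [0, 32, 32, 0, 64] -> [64, 64, 0, 0, 0]
row 3: [0, 4, 0, 32, 2] -> [4, 32, 2, 0, 0]
row 4: [0, 0, 0, 8, 4] -> [8, 4, 0, 0, 0]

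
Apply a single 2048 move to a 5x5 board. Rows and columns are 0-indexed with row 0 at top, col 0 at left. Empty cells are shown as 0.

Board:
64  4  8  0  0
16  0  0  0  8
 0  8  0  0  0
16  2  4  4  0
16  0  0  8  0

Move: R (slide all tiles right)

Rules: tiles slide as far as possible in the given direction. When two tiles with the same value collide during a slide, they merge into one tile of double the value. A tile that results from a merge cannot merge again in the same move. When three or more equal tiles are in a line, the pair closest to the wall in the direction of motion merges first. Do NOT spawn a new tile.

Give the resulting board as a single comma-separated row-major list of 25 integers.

Answer: 0, 0, 64, 4, 8, 0, 0, 0, 16, 8, 0, 0, 0, 0, 8, 0, 0, 16, 2, 8, 0, 0, 0, 16, 8

Derivation:
Slide right:
row 0: [64, 4, 8, 0, 0] -> [0, 0, 64, 4, 8]
row 1: [16, 0, 0, 0, 8] -> [0, 0, 0, 16, 8]
row 2: [0, 8, 0, 0, 0] -> [0, 0, 0, 0, 8]
row 3: [16, 2, 4, 4, 0] -> [0, 0, 16, 2, 8]
row 4: [16, 0, 0, 8, 0] -> [0, 0, 0, 16, 8]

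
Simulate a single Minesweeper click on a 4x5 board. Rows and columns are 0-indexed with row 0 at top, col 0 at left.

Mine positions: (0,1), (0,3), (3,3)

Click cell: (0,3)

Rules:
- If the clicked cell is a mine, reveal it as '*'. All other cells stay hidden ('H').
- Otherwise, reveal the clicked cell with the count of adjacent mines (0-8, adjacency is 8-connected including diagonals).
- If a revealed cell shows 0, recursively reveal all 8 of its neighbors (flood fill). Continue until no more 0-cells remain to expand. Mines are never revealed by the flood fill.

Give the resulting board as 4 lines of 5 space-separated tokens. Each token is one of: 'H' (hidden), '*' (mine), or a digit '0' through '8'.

H H H * H
H H H H H
H H H H H
H H H H H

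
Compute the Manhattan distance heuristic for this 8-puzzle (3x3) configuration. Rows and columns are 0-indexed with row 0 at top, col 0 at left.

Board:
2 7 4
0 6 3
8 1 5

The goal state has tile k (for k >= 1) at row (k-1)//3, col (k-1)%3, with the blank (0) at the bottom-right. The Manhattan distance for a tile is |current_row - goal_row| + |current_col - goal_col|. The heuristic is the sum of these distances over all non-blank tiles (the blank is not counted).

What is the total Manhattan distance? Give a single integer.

Tile 2: (0,0)->(0,1) = 1
Tile 7: (0,1)->(2,0) = 3
Tile 4: (0,2)->(1,0) = 3
Tile 6: (1,1)->(1,2) = 1
Tile 3: (1,2)->(0,2) = 1
Tile 8: (2,0)->(2,1) = 1
Tile 1: (2,1)->(0,0) = 3
Tile 5: (2,2)->(1,1) = 2
Sum: 1 + 3 + 3 + 1 + 1 + 1 + 3 + 2 = 15

Answer: 15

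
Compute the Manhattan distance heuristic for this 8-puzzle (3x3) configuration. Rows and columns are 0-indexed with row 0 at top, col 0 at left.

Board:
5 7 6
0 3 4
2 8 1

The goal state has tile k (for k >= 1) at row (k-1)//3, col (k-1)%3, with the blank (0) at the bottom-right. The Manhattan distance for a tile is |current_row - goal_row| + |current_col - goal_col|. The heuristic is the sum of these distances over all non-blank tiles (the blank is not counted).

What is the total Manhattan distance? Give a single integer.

Tile 5: (0,0)->(1,1) = 2
Tile 7: (0,1)->(2,0) = 3
Tile 6: (0,2)->(1,2) = 1
Tile 3: (1,1)->(0,2) = 2
Tile 4: (1,2)->(1,0) = 2
Tile 2: (2,0)->(0,1) = 3
Tile 8: (2,1)->(2,1) = 0
Tile 1: (2,2)->(0,0) = 4
Sum: 2 + 3 + 1 + 2 + 2 + 3 + 0 + 4 = 17

Answer: 17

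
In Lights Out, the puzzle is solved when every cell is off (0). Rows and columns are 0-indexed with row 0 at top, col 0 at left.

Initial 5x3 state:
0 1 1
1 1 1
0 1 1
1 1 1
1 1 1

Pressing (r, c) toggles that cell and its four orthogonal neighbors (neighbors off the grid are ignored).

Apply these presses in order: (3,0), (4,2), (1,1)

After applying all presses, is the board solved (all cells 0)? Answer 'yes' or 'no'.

After press 1 at (3,0):
0 1 1
1 1 1
1 1 1
0 0 1
0 1 1

After press 2 at (4,2):
0 1 1
1 1 1
1 1 1
0 0 0
0 0 0

After press 3 at (1,1):
0 0 1
0 0 0
1 0 1
0 0 0
0 0 0

Lights still on: 3

Answer: no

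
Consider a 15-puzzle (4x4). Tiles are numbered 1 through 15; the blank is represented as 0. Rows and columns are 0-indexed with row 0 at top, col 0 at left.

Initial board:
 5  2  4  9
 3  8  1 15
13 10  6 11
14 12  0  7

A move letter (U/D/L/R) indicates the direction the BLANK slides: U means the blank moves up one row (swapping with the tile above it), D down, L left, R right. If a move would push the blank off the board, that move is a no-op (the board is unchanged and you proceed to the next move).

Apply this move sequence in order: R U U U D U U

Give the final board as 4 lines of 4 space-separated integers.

After move 1 (R):
 5  2  4  9
 3  8  1 15
13 10  6 11
14 12  7  0

After move 2 (U):
 5  2  4  9
 3  8  1 15
13 10  6  0
14 12  7 11

After move 3 (U):
 5  2  4  9
 3  8  1  0
13 10  6 15
14 12  7 11

After move 4 (U):
 5  2  4  0
 3  8  1  9
13 10  6 15
14 12  7 11

After move 5 (D):
 5  2  4  9
 3  8  1  0
13 10  6 15
14 12  7 11

After move 6 (U):
 5  2  4  0
 3  8  1  9
13 10  6 15
14 12  7 11

After move 7 (U):
 5  2  4  0
 3  8  1  9
13 10  6 15
14 12  7 11

Answer:  5  2  4  0
 3  8  1  9
13 10  6 15
14 12  7 11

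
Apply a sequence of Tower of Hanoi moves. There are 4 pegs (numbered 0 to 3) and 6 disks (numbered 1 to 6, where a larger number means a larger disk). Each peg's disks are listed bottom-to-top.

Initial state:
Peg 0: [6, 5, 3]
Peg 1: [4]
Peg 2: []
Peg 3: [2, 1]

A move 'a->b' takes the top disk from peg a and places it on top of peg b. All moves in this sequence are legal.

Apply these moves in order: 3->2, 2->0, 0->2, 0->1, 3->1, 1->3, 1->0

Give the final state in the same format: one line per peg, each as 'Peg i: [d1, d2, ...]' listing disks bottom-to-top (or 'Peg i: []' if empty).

Answer: Peg 0: [6, 5, 3]
Peg 1: [4]
Peg 2: [1]
Peg 3: [2]

Derivation:
After move 1 (3->2):
Peg 0: [6, 5, 3]
Peg 1: [4]
Peg 2: [1]
Peg 3: [2]

After move 2 (2->0):
Peg 0: [6, 5, 3, 1]
Peg 1: [4]
Peg 2: []
Peg 3: [2]

After move 3 (0->2):
Peg 0: [6, 5, 3]
Peg 1: [4]
Peg 2: [1]
Peg 3: [2]

After move 4 (0->1):
Peg 0: [6, 5]
Peg 1: [4, 3]
Peg 2: [1]
Peg 3: [2]

After move 5 (3->1):
Peg 0: [6, 5]
Peg 1: [4, 3, 2]
Peg 2: [1]
Peg 3: []

After move 6 (1->3):
Peg 0: [6, 5]
Peg 1: [4, 3]
Peg 2: [1]
Peg 3: [2]

After move 7 (1->0):
Peg 0: [6, 5, 3]
Peg 1: [4]
Peg 2: [1]
Peg 3: [2]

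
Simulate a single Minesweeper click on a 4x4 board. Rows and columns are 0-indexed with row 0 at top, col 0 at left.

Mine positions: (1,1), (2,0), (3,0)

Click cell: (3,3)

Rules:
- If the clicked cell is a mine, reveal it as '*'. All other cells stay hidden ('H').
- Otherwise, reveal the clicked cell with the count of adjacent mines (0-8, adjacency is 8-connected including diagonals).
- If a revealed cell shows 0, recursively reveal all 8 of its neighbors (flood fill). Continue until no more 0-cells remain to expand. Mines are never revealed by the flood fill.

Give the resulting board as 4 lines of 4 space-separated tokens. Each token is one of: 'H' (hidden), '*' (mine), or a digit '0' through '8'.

H H 1 0
H H 1 0
H 3 1 0
H 2 0 0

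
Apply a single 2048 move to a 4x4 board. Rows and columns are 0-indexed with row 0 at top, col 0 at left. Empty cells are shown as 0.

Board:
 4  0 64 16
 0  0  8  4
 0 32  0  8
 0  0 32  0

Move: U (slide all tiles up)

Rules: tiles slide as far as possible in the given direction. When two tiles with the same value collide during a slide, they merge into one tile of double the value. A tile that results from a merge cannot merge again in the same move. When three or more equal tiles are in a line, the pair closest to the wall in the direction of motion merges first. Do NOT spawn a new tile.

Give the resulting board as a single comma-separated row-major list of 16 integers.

Slide up:
col 0: [4, 0, 0, 0] -> [4, 0, 0, 0]
col 1: [0, 0, 32, 0] -> [32, 0, 0, 0]
col 2: [64, 8, 0, 32] -> [64, 8, 32, 0]
col 3: [16, 4, 8, 0] -> [16, 4, 8, 0]

Answer: 4, 32, 64, 16, 0, 0, 8, 4, 0, 0, 32, 8, 0, 0, 0, 0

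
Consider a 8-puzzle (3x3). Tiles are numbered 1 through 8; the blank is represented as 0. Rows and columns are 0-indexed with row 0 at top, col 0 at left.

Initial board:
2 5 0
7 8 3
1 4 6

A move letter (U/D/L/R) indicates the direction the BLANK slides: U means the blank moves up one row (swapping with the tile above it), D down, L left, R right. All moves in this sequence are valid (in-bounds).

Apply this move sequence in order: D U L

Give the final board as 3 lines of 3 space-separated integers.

After move 1 (D):
2 5 3
7 8 0
1 4 6

After move 2 (U):
2 5 0
7 8 3
1 4 6

After move 3 (L):
2 0 5
7 8 3
1 4 6

Answer: 2 0 5
7 8 3
1 4 6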